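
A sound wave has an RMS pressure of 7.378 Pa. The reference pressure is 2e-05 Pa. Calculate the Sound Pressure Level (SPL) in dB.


Given values:
  p = 7.378 Pa
  p_ref = 2e-05 Pa
Formula: SPL = 20 * log10(p / p_ref)
Compute ratio: p / p_ref = 7.378 / 2e-05 = 368900
Compute log10: log10(368900) = 5.566909
Multiply: SPL = 20 * 5.566909 = 111.34

111.34 dB


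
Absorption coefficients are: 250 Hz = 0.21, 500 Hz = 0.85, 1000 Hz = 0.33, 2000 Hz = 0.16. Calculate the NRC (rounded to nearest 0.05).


Given values:
  a_250 = 0.21, a_500 = 0.85
  a_1000 = 0.33, a_2000 = 0.16
Formula: NRC = (a250 + a500 + a1000 + a2000) / 4
Sum = 0.21 + 0.85 + 0.33 + 0.16 = 1.55
NRC = 1.55 / 4 = 0.3875
Rounded to nearest 0.05: 0.4

0.4


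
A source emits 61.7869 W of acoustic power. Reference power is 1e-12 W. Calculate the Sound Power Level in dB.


Given values:
  W = 61.7869 W
  W_ref = 1e-12 W
Formula: SWL = 10 * log10(W / W_ref)
Compute ratio: W / W_ref = 61786900000000
Compute log10: log10(61786900000000) = 13.790896
Multiply: SWL = 10 * 13.790896 = 137.91

137.91 dB


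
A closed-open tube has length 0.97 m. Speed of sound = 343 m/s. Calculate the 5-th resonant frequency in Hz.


Given values:
  Tube type: closed-open, L = 0.97 m, c = 343 m/s, n = 5
Formula: f_n = (2n - 1) * c / (4 * L)
Compute 2n - 1 = 2*5 - 1 = 9
Compute 4 * L = 4 * 0.97 = 3.88
f = 9 * 343 / 3.88
f = 795.62

795.62 Hz


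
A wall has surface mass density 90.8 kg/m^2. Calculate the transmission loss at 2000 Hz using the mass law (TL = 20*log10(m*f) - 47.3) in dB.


Given values:
  m = 90.8 kg/m^2, f = 2000 Hz
Formula: TL = 20 * log10(m * f) - 47.3
Compute m * f = 90.8 * 2000 = 181600.0
Compute log10(181600.0) = 5.259116
Compute 20 * 5.259116 = 105.1823
TL = 105.1823 - 47.3 = 57.88

57.88 dB


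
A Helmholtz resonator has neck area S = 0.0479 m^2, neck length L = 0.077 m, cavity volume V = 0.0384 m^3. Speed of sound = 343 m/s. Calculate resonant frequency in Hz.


Given values:
  S = 0.0479 m^2, L = 0.077 m, V = 0.0384 m^3, c = 343 m/s
Formula: f = (c / (2*pi)) * sqrt(S / (V * L))
Compute V * L = 0.0384 * 0.077 = 0.0029568
Compute S / (V * L) = 0.0479 / 0.0029568 = 16.1999
Compute sqrt(16.1999) = 4.02491
Compute c / (2*pi) = 343 / 6.283185 = 54.590148
f = 54.590148 * 4.02491 = 219.72

219.72 Hz


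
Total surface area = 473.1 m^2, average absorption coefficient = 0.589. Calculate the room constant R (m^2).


Given values:
  S = 473.1 m^2, alpha = 0.589
Formula: R = S * alpha / (1 - alpha)
Numerator: 473.1 * 0.589 = 278.6559
Denominator: 1 - 0.589 = 0.411
R = 278.6559 / 0.411 = 677.99

677.99 m^2


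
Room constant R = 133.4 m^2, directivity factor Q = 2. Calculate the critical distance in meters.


Given values:
  R = 133.4 m^2, Q = 2
Formula: d_c = 0.141 * sqrt(Q * R)
Compute Q * R = 2 * 133.4 = 266.8
Compute sqrt(266.8) = 16.334
d_c = 0.141 * 16.334 = 2.303

2.303 m


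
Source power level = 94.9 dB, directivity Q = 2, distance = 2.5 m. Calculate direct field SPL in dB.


Given values:
  Lw = 94.9 dB, Q = 2, r = 2.5 m
Formula: SPL = Lw + 10 * log10(Q / (4 * pi * r^2))
Compute 4 * pi * r^2 = 4 * pi * 2.5^2 = 78.5398
Compute Q / denom = 2 / 78.5398 = 0.0254648
Compute 10 * log10(0.0254648) = -15.9406
SPL = 94.9 + (-15.9406) = 78.96

78.96 dB


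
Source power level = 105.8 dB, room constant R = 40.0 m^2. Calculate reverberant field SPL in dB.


Given values:
  Lw = 105.8 dB, R = 40.0 m^2
Formula: SPL = Lw + 10 * log10(4 / R)
Compute 4 / R = 4 / 40.0 = 0.1
Compute 10 * log10(0.1) = -10.0
SPL = 105.8 + (-10.0) = 95.8

95.8 dB


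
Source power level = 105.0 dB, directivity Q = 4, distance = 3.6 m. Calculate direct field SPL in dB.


Given values:
  Lw = 105.0 dB, Q = 4, r = 3.6 m
Formula: SPL = Lw + 10 * log10(Q / (4 * pi * r^2))
Compute 4 * pi * r^2 = 4 * pi * 3.6^2 = 162.8602
Compute Q / denom = 4 / 162.8602 = 0.02456094
Compute 10 * log10(0.02456094) = -16.0976
SPL = 105.0 + (-16.0976) = 88.9

88.9 dB


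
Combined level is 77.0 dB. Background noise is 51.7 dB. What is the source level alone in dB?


Given values:
  L_total = 77.0 dB, L_bg = 51.7 dB
Formula: L_source = 10 * log10(10^(L_total/10) - 10^(L_bg/10))
Convert to linear:
  10^(77.0/10) = 50118723.3627
  10^(51.7/10) = 147910.8388
Difference: 50118723.3627 - 147910.8388 = 49970812.5239
L_source = 10 * log10(49970812.5239) = 76.99

76.99 dB


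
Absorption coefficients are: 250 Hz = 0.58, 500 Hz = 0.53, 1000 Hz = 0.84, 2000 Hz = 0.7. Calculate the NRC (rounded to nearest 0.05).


Given values:
  a_250 = 0.58, a_500 = 0.53
  a_1000 = 0.84, a_2000 = 0.7
Formula: NRC = (a250 + a500 + a1000 + a2000) / 4
Sum = 0.58 + 0.53 + 0.84 + 0.7 = 2.65
NRC = 2.65 / 4 = 0.6625
Rounded to nearest 0.05: 0.65

0.65


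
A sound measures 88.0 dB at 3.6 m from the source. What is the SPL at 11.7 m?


Given values:
  SPL1 = 88.0 dB, r1 = 3.6 m, r2 = 11.7 m
Formula: SPL2 = SPL1 - 20 * log10(r2 / r1)
Compute ratio: r2 / r1 = 11.7 / 3.6 = 3.25
Compute log10: log10(3.25) = 0.511883
Compute drop: 20 * 0.511883 = 10.2377
SPL2 = 88.0 - 10.2377 = 77.76

77.76 dB


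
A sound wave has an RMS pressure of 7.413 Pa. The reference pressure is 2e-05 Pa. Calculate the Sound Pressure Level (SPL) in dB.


Given values:
  p = 7.413 Pa
  p_ref = 2e-05 Pa
Formula: SPL = 20 * log10(p / p_ref)
Compute ratio: p / p_ref = 7.413 / 2e-05 = 370650
Compute log10: log10(370650) = 5.568964
Multiply: SPL = 20 * 5.568964 = 111.38

111.38 dB


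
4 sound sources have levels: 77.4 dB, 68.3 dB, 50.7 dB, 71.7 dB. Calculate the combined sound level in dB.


Formula: L_total = 10 * log10( sum(10^(Li/10)) )
  Source 1: 10^(77.4/10) = 54954087.3858
  Source 2: 10^(68.3/10) = 6760829.7539
  Source 3: 10^(50.7/10) = 117489.7555
  Source 4: 10^(71.7/10) = 14791083.8817
Sum of linear values = 76623490.7769
L_total = 10 * log10(76623490.7769) = 78.84

78.84 dB


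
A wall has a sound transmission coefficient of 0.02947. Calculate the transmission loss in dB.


Given values:
  tau = 0.02947
Formula: TL = 10 * log10(1 / tau)
Compute 1 / tau = 1 / 0.02947 = 33.9328
Compute log10(33.9328) = 1.53062
TL = 10 * 1.53062 = 15.31

15.31 dB


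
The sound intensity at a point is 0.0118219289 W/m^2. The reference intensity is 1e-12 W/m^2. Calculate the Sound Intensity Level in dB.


Given values:
  I = 0.0118219289 W/m^2
  I_ref = 1e-12 W/m^2
Formula: SIL = 10 * log10(I / I_ref)
Compute ratio: I / I_ref = 11821928900
Compute log10: log10(11821928900) = 10.072688
Multiply: SIL = 10 * 10.072688 = 100.73

100.73 dB


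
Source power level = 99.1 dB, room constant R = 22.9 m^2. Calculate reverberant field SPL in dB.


Given values:
  Lw = 99.1 dB, R = 22.9 m^2
Formula: SPL = Lw + 10 * log10(4 / R)
Compute 4 / R = 4 / 22.9 = 0.174672
Compute 10 * log10(0.174672) = -7.5778
SPL = 99.1 + (-7.5778) = 91.52

91.52 dB


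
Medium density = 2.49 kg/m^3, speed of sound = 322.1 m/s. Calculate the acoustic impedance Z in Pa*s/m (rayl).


Given values:
  rho = 2.49 kg/m^3
  c = 322.1 m/s
Formula: Z = rho * c
Z = 2.49 * 322.1
Z = 802.03

802.03 rayl


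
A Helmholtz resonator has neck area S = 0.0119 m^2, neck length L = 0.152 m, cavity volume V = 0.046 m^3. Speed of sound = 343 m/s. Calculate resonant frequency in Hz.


Given values:
  S = 0.0119 m^2, L = 0.152 m, V = 0.046 m^3, c = 343 m/s
Formula: f = (c / (2*pi)) * sqrt(S / (V * L))
Compute V * L = 0.046 * 0.152 = 0.006992
Compute S / (V * L) = 0.0119 / 0.006992 = 1.7019
Compute sqrt(1.7019) = 1.304569
Compute c / (2*pi) = 343 / 6.283185 = 54.590148
f = 54.590148 * 1.304569 = 71.22

71.22 Hz


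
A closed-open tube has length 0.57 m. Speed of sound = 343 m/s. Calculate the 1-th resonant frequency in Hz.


Given values:
  Tube type: closed-open, L = 0.57 m, c = 343 m/s, n = 1
Formula: f_n = (2n - 1) * c / (4 * L)
Compute 2n - 1 = 2*1 - 1 = 1
Compute 4 * L = 4 * 0.57 = 2.28
f = 1 * 343 / 2.28
f = 150.44

150.44 Hz


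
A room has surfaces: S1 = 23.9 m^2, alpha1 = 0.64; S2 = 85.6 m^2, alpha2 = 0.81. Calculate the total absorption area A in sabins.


Given surfaces:
  Surface 1: 23.9 * 0.64 = 15.296
  Surface 2: 85.6 * 0.81 = 69.336
Formula: A = sum(Si * alpha_i)
A = 15.296 + 69.336
A = 84.63

84.63 sabins


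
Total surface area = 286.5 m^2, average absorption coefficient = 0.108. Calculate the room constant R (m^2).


Given values:
  S = 286.5 m^2, alpha = 0.108
Formula: R = S * alpha / (1 - alpha)
Numerator: 286.5 * 0.108 = 30.942
Denominator: 1 - 0.108 = 0.892
R = 30.942 / 0.892 = 34.69

34.69 m^2


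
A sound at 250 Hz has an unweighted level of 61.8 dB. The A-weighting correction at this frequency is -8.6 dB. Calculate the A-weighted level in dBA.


Given values:
  SPL = 61.8 dB
  A-weighting at 250 Hz = -8.6 dB
Formula: L_A = SPL + A_weight
L_A = 61.8 + (-8.6)
L_A = 53.2

53.2 dBA


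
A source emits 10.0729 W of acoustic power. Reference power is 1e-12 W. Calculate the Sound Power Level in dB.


Given values:
  W = 10.0729 W
  W_ref = 1e-12 W
Formula: SWL = 10 * log10(W / W_ref)
Compute ratio: W / W_ref = 10072900000000
Compute log10: log10(10072900000000) = 13.003155
Multiply: SWL = 10 * 13.003155 = 130.03

130.03 dB


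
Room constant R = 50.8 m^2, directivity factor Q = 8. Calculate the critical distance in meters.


Given values:
  R = 50.8 m^2, Q = 8
Formula: d_c = 0.141 * sqrt(Q * R)
Compute Q * R = 8 * 50.8 = 406.4
Compute sqrt(406.4) = 20.1594
d_c = 0.141 * 20.1594 = 2.842

2.842 m


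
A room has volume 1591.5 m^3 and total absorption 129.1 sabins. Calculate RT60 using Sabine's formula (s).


Given values:
  V = 1591.5 m^3
  A = 129.1 sabins
Formula: RT60 = 0.161 * V / A
Numerator: 0.161 * 1591.5 = 256.2315
RT60 = 256.2315 / 129.1 = 1.985

1.985 s


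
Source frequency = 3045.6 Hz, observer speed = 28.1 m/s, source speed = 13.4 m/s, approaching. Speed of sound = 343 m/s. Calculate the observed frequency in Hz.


Given values:
  f_s = 3045.6 Hz, v_o = 28.1 m/s, v_s = 13.4 m/s
  Direction: approaching
Formula: f_o = f_s * (c + v_o) / (c - v_s)
Numerator: c + v_o = 343 + 28.1 = 371.1
Denominator: c - v_s = 343 - 13.4 = 329.6
f_o = 3045.6 * 371.1 / 329.6 = 3429.07

3429.07 Hz


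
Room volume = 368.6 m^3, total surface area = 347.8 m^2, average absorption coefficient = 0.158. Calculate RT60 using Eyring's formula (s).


Given values:
  V = 368.6 m^3, S = 347.8 m^2, alpha = 0.158
Formula: RT60 = 0.161 * V / (-S * ln(1 - alpha))
Compute ln(1 - 0.158) = ln(0.842) = -0.171975
Denominator: -347.8 * -0.171975 = 59.8129
Numerator: 0.161 * 368.6 = 59.3446
RT60 = 59.3446 / 59.8129 = 0.992

0.992 s


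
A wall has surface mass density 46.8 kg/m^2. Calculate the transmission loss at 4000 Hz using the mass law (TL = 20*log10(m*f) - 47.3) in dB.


Given values:
  m = 46.8 kg/m^2, f = 4000 Hz
Formula: TL = 20 * log10(m * f) - 47.3
Compute m * f = 46.8 * 4000 = 187200.0
Compute log10(187200.0) = 5.272306
Compute 20 * 5.272306 = 105.4461
TL = 105.4461 - 47.3 = 58.15

58.15 dB


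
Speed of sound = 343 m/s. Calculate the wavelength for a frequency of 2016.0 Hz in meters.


Given values:
  c = 343 m/s, f = 2016.0 Hz
Formula: lambda = c / f
lambda = 343 / 2016.0
lambda = 0.1701

0.1701 m


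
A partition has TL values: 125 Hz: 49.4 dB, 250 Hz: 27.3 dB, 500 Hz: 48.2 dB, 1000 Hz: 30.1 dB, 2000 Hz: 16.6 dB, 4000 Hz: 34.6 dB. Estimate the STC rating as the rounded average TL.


Given TL values at each frequency:
  125 Hz: 49.4 dB
  250 Hz: 27.3 dB
  500 Hz: 48.2 dB
  1000 Hz: 30.1 dB
  2000 Hz: 16.6 dB
  4000 Hz: 34.6 dB
Formula: STC ~ round(average of TL values)
Sum = 49.4 + 27.3 + 48.2 + 30.1 + 16.6 + 34.6 = 206.2
Average = 206.2 / 6 = 34.37
Rounded: 34

34


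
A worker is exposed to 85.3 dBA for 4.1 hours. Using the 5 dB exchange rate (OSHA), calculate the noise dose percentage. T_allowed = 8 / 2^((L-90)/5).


Given values:
  L = 85.3 dBA, T = 4.1 hours
Formula: T_allowed = 8 / 2^((L - 90) / 5)
Compute exponent: (85.3 - 90) / 5 = -0.94
Compute 2^(-0.94) = 0.521233
T_allowed = 8 / 0.521233 = 15.348222 hours
Dose = (T / T_allowed) * 100
Dose = (4.1 / 15.348222) * 100 = 26.71

26.71 %


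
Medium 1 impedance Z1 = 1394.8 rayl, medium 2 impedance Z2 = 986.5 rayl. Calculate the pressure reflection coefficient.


Given values:
  Z1 = 1394.8 rayl, Z2 = 986.5 rayl
Formula: R = (Z2 - Z1) / (Z2 + Z1)
Numerator: Z2 - Z1 = 986.5 - 1394.8 = -408.3
Denominator: Z2 + Z1 = 986.5 + 1394.8 = 2381.3
R = -408.3 / 2381.3 = -0.1715

-0.1715


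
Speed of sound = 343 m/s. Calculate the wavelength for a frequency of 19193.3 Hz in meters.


Given values:
  c = 343 m/s, f = 19193.3 Hz
Formula: lambda = c / f
lambda = 343 / 19193.3
lambda = 0.0179

0.0179 m


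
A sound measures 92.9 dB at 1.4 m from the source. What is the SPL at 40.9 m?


Given values:
  SPL1 = 92.9 dB, r1 = 1.4 m, r2 = 40.9 m
Formula: SPL2 = SPL1 - 20 * log10(r2 / r1)
Compute ratio: r2 / r1 = 40.9 / 1.4 = 29.2143
Compute log10: log10(29.2143) = 1.465595
Compute drop: 20 * 1.465595 = 29.3119
SPL2 = 92.9 - 29.3119 = 63.59

63.59 dB


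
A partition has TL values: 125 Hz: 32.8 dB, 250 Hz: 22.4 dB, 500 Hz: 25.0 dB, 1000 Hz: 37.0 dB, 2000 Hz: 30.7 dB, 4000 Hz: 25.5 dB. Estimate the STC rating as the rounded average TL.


Given TL values at each frequency:
  125 Hz: 32.8 dB
  250 Hz: 22.4 dB
  500 Hz: 25.0 dB
  1000 Hz: 37.0 dB
  2000 Hz: 30.7 dB
  4000 Hz: 25.5 dB
Formula: STC ~ round(average of TL values)
Sum = 32.8 + 22.4 + 25.0 + 37.0 + 30.7 + 25.5 = 173.4
Average = 173.4 / 6 = 28.9
Rounded: 29

29


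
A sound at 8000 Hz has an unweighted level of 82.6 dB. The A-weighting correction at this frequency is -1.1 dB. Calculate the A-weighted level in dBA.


Given values:
  SPL = 82.6 dB
  A-weighting at 8000 Hz = -1.1 dB
Formula: L_A = SPL + A_weight
L_A = 82.6 + (-1.1)
L_A = 81.5

81.5 dBA


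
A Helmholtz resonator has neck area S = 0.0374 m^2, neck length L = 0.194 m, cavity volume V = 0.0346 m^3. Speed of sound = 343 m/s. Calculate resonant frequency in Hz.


Given values:
  S = 0.0374 m^2, L = 0.194 m, V = 0.0346 m^3, c = 343 m/s
Formula: f = (c / (2*pi)) * sqrt(S / (V * L))
Compute V * L = 0.0346 * 0.194 = 0.0067124
Compute S / (V * L) = 0.0374 / 0.0067124 = 5.5718
Compute sqrt(5.5718) = 2.360466
Compute c / (2*pi) = 343 / 6.283185 = 54.590148
f = 54.590148 * 2.360466 = 128.86

128.86 Hz


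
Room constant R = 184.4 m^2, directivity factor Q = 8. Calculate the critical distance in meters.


Given values:
  R = 184.4 m^2, Q = 8
Formula: d_c = 0.141 * sqrt(Q * R)
Compute Q * R = 8 * 184.4 = 1475.2
Compute sqrt(1475.2) = 38.4083
d_c = 0.141 * 38.4083 = 5.416

5.416 m


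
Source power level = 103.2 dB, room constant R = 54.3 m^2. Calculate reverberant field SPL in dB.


Given values:
  Lw = 103.2 dB, R = 54.3 m^2
Formula: SPL = Lw + 10 * log10(4 / R)
Compute 4 / R = 4 / 54.3 = 0.073665
Compute 10 * log10(0.073665) = -11.3274
SPL = 103.2 + (-11.3274) = 91.87

91.87 dB


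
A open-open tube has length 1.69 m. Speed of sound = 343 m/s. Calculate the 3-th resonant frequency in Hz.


Given values:
  Tube type: open-open, L = 1.69 m, c = 343 m/s, n = 3
Formula: f_n = n * c / (2 * L)
Compute 2 * L = 2 * 1.69 = 3.38
f = 3 * 343 / 3.38
f = 304.44

304.44 Hz


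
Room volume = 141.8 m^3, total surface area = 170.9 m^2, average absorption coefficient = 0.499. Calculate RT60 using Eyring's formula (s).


Given values:
  V = 141.8 m^3, S = 170.9 m^2, alpha = 0.499
Formula: RT60 = 0.161 * V / (-S * ln(1 - alpha))
Compute ln(1 - 0.499) = ln(0.501) = -0.691149
Denominator: -170.9 * -0.691149 = 118.1174
Numerator: 0.161 * 141.8 = 22.8298
RT60 = 22.8298 / 118.1174 = 0.193

0.193 s


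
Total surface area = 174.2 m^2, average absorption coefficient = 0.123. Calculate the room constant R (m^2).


Given values:
  S = 174.2 m^2, alpha = 0.123
Formula: R = S * alpha / (1 - alpha)
Numerator: 174.2 * 0.123 = 21.4266
Denominator: 1 - 0.123 = 0.877
R = 21.4266 / 0.877 = 24.43

24.43 m^2


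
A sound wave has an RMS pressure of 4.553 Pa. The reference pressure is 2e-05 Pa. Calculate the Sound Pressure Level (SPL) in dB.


Given values:
  p = 4.553 Pa
  p_ref = 2e-05 Pa
Formula: SPL = 20 * log10(p / p_ref)
Compute ratio: p / p_ref = 4.553 / 2e-05 = 227650
Compute log10: log10(227650) = 5.357268
Multiply: SPL = 20 * 5.357268 = 107.15

107.15 dB


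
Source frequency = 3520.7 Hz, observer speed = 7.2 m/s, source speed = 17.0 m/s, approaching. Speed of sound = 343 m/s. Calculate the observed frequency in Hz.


Given values:
  f_s = 3520.7 Hz, v_o = 7.2 m/s, v_s = 17.0 m/s
  Direction: approaching
Formula: f_o = f_s * (c + v_o) / (c - v_s)
Numerator: c + v_o = 343 + 7.2 = 350.2
Denominator: c - v_s = 343 - 17.0 = 326.0
f_o = 3520.7 * 350.2 / 326.0 = 3782.05

3782.05 Hz


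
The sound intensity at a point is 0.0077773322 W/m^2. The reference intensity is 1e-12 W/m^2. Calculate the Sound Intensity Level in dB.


Given values:
  I = 0.0077773322 W/m^2
  I_ref = 1e-12 W/m^2
Formula: SIL = 10 * log10(I / I_ref)
Compute ratio: I / I_ref = 7777332200
Compute log10: log10(7777332200) = 9.890831
Multiply: SIL = 10 * 9.890831 = 98.91

98.91 dB


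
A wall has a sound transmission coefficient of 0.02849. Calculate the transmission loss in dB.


Given values:
  tau = 0.02849
Formula: TL = 10 * log10(1 / tau)
Compute 1 / tau = 1 / 0.02849 = 35.1
Compute log10(35.1) = 1.545307
TL = 10 * 1.545307 = 15.45

15.45 dB


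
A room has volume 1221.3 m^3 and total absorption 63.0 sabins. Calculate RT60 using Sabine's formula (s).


Given values:
  V = 1221.3 m^3
  A = 63.0 sabins
Formula: RT60 = 0.161 * V / A
Numerator: 0.161 * 1221.3 = 196.6293
RT60 = 196.6293 / 63.0 = 3.121

3.121 s


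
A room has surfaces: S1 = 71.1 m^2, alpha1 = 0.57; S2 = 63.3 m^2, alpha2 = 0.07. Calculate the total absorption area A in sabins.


Given surfaces:
  Surface 1: 71.1 * 0.57 = 40.527
  Surface 2: 63.3 * 0.07 = 4.431
Formula: A = sum(Si * alpha_i)
A = 40.527 + 4.431
A = 44.96

44.96 sabins


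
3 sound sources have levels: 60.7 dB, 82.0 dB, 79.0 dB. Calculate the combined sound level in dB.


Formula: L_total = 10 * log10( sum(10^(Li/10)) )
  Source 1: 10^(60.7/10) = 1174897.5549
  Source 2: 10^(82.0/10) = 158489319.2461
  Source 3: 10^(79.0/10) = 79432823.4724
Sum of linear values = 239097040.2734
L_total = 10 * log10(239097040.2734) = 83.79

83.79 dB


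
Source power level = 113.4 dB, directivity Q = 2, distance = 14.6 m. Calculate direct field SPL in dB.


Given values:
  Lw = 113.4 dB, Q = 2, r = 14.6 m
Formula: SPL = Lw + 10 * log10(Q / (4 * pi * r^2))
Compute 4 * pi * r^2 = 4 * pi * 14.6^2 = 2678.6476
Compute Q / denom = 2 / 2678.6476 = 0.00074665
Compute 10 * log10(0.00074665) = -31.2688
SPL = 113.4 + (-31.2688) = 82.13

82.13 dB


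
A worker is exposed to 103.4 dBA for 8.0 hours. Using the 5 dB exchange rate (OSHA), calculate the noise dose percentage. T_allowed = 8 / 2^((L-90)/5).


Given values:
  L = 103.4 dBA, T = 8.0 hours
Formula: T_allowed = 8 / 2^((L - 90) / 5)
Compute exponent: (103.4 - 90) / 5 = 2.68
Compute 2^(2.68) = 6.408559
T_allowed = 8 / 6.408559 = 1.248331 hours
Dose = (T / T_allowed) * 100
Dose = (8.0 / 1.248331) * 100 = 640.86

640.86 %


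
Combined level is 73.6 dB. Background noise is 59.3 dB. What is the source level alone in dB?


Given values:
  L_total = 73.6 dB, L_bg = 59.3 dB
Formula: L_source = 10 * log10(10^(L_total/10) - 10^(L_bg/10))
Convert to linear:
  10^(73.6/10) = 22908676.5277
  10^(59.3/10) = 851138.0382
Difference: 22908676.5277 - 851138.0382 = 22057538.4895
L_source = 10 * log10(22057538.4895) = 73.44

73.44 dB


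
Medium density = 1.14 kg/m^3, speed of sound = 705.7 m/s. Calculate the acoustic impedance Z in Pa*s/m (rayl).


Given values:
  rho = 1.14 kg/m^3
  c = 705.7 m/s
Formula: Z = rho * c
Z = 1.14 * 705.7
Z = 804.5

804.5 rayl


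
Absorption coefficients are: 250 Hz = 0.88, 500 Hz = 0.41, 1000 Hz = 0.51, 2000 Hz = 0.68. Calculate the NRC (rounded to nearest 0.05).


Given values:
  a_250 = 0.88, a_500 = 0.41
  a_1000 = 0.51, a_2000 = 0.68
Formula: NRC = (a250 + a500 + a1000 + a2000) / 4
Sum = 0.88 + 0.41 + 0.51 + 0.68 = 2.48
NRC = 2.48 / 4 = 0.62
Rounded to nearest 0.05: 0.6

0.6


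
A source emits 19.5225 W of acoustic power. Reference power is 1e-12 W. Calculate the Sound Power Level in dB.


Given values:
  W = 19.5225 W
  W_ref = 1e-12 W
Formula: SWL = 10 * log10(W / W_ref)
Compute ratio: W / W_ref = 19522500000000
Compute log10: log10(19522500000000) = 13.290535
Multiply: SWL = 10 * 13.290535 = 132.91

132.91 dB


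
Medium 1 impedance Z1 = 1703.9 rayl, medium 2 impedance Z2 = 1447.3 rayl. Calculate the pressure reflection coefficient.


Given values:
  Z1 = 1703.9 rayl, Z2 = 1447.3 rayl
Formula: R = (Z2 - Z1) / (Z2 + Z1)
Numerator: Z2 - Z1 = 1447.3 - 1703.9 = -256.6
Denominator: Z2 + Z1 = 1447.3 + 1703.9 = 3151.2
R = -256.6 / 3151.2 = -0.0814

-0.0814


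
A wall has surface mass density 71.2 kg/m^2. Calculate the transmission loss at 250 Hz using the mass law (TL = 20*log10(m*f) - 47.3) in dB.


Given values:
  m = 71.2 kg/m^2, f = 250 Hz
Formula: TL = 20 * log10(m * f) - 47.3
Compute m * f = 71.2 * 250 = 17800.0
Compute log10(17800.0) = 4.25042
Compute 20 * 4.25042 = 85.0084
TL = 85.0084 - 47.3 = 37.71

37.71 dB


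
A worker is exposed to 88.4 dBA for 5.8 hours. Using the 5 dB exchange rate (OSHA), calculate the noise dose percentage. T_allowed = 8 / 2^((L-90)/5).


Given values:
  L = 88.4 dBA, T = 5.8 hours
Formula: T_allowed = 8 / 2^((L - 90) / 5)
Compute exponent: (88.4 - 90) / 5 = -0.32
Compute 2^(-0.32) = 0.80107
T_allowed = 8 / 0.80107 = 9.986643 hours
Dose = (T / T_allowed) * 100
Dose = (5.8 / 9.986643) * 100 = 58.08

58.08 %


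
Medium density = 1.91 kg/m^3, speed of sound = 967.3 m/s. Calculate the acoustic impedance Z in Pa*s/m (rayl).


Given values:
  rho = 1.91 kg/m^3
  c = 967.3 m/s
Formula: Z = rho * c
Z = 1.91 * 967.3
Z = 1847.54

1847.54 rayl


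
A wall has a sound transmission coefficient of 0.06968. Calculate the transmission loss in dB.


Given values:
  tau = 0.06968
Formula: TL = 10 * log10(1 / tau)
Compute 1 / tau = 1 / 0.06968 = 14.3513
Compute log10(14.3513) = 1.156891
TL = 10 * 1.156891 = 11.57

11.57 dB


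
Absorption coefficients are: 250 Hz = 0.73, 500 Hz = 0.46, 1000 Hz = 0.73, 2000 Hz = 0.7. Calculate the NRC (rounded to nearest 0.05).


Given values:
  a_250 = 0.73, a_500 = 0.46
  a_1000 = 0.73, a_2000 = 0.7
Formula: NRC = (a250 + a500 + a1000 + a2000) / 4
Sum = 0.73 + 0.46 + 0.73 + 0.7 = 2.62
NRC = 2.62 / 4 = 0.655
Rounded to nearest 0.05: 0.65

0.65


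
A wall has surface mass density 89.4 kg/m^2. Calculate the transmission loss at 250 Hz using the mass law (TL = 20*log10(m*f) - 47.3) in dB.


Given values:
  m = 89.4 kg/m^2, f = 250 Hz
Formula: TL = 20 * log10(m * f) - 47.3
Compute m * f = 89.4 * 250 = 22350.0
Compute log10(22350.0) = 4.349278
Compute 20 * 4.349278 = 86.9856
TL = 86.9856 - 47.3 = 39.69

39.69 dB


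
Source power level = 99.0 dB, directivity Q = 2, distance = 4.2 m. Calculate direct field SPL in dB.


Given values:
  Lw = 99.0 dB, Q = 2, r = 4.2 m
Formula: SPL = Lw + 10 * log10(Q / (4 * pi * r^2))
Compute 4 * pi * r^2 = 4 * pi * 4.2^2 = 221.6708
Compute Q / denom = 2 / 221.6708 = 0.00902239
Compute 10 * log10(0.00902239) = -20.4468
SPL = 99.0 + (-20.4468) = 78.55

78.55 dB


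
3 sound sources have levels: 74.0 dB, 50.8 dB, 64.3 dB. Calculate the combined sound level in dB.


Formula: L_total = 10 * log10( sum(10^(Li/10)) )
  Source 1: 10^(74.0/10) = 25118864.3151
  Source 2: 10^(50.8/10) = 120226.4435
  Source 3: 10^(64.3/10) = 2691534.8039
Sum of linear values = 27930625.5625
L_total = 10 * log10(27930625.5625) = 74.46

74.46 dB


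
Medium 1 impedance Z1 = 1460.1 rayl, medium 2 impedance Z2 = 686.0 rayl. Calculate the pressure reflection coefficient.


Given values:
  Z1 = 1460.1 rayl, Z2 = 686.0 rayl
Formula: R = (Z2 - Z1) / (Z2 + Z1)
Numerator: Z2 - Z1 = 686.0 - 1460.1 = -774.1
Denominator: Z2 + Z1 = 686.0 + 1460.1 = 2146.1
R = -774.1 / 2146.1 = -0.3607

-0.3607


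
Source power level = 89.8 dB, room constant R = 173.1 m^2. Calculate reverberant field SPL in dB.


Given values:
  Lw = 89.8 dB, R = 173.1 m^2
Formula: SPL = Lw + 10 * log10(4 / R)
Compute 4 / R = 4 / 173.1 = 0.023108
Compute 10 * log10(0.023108) = -16.3624
SPL = 89.8 + (-16.3624) = 73.44

73.44 dB


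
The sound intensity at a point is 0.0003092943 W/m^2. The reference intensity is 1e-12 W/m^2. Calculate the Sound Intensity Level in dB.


Given values:
  I = 0.0003092943 W/m^2
  I_ref = 1e-12 W/m^2
Formula: SIL = 10 * log10(I / I_ref)
Compute ratio: I / I_ref = 309294300
Compute log10: log10(309294300) = 8.490372
Multiply: SIL = 10 * 8.490372 = 84.9

84.9 dB


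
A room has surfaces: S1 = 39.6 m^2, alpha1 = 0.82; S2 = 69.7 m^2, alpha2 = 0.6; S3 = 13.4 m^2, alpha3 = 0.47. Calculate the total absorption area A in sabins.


Given surfaces:
  Surface 1: 39.6 * 0.82 = 32.472
  Surface 2: 69.7 * 0.6 = 41.82
  Surface 3: 13.4 * 0.47 = 6.298
Formula: A = sum(Si * alpha_i)
A = 32.472 + 41.82 + 6.298
A = 80.59

80.59 sabins


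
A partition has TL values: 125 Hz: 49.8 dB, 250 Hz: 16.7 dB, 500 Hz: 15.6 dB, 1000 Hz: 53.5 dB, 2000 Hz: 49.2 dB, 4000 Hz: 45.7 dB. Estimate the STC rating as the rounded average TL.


Given TL values at each frequency:
  125 Hz: 49.8 dB
  250 Hz: 16.7 dB
  500 Hz: 15.6 dB
  1000 Hz: 53.5 dB
  2000 Hz: 49.2 dB
  4000 Hz: 45.7 dB
Formula: STC ~ round(average of TL values)
Sum = 49.8 + 16.7 + 15.6 + 53.5 + 49.2 + 45.7 = 230.5
Average = 230.5 / 6 = 38.42
Rounded: 38

38


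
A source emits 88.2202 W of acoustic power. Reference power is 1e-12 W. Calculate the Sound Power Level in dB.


Given values:
  W = 88.2202 W
  W_ref = 1e-12 W
Formula: SWL = 10 * log10(W / W_ref)
Compute ratio: W / W_ref = 88220200000000
Compute log10: log10(88220200000000) = 13.945568
Multiply: SWL = 10 * 13.945568 = 139.46

139.46 dB


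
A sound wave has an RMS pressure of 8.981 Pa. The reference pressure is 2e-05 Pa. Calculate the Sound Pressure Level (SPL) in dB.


Given values:
  p = 8.981 Pa
  p_ref = 2e-05 Pa
Formula: SPL = 20 * log10(p / p_ref)
Compute ratio: p / p_ref = 8.981 / 2e-05 = 449050
Compute log10: log10(449050) = 5.652295
Multiply: SPL = 20 * 5.652295 = 113.05

113.05 dB


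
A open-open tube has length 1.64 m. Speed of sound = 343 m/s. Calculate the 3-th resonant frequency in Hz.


Given values:
  Tube type: open-open, L = 1.64 m, c = 343 m/s, n = 3
Formula: f_n = n * c / (2 * L)
Compute 2 * L = 2 * 1.64 = 3.28
f = 3 * 343 / 3.28
f = 313.72

313.72 Hz


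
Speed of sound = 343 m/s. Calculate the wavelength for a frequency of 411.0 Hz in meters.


Given values:
  c = 343 m/s, f = 411.0 Hz
Formula: lambda = c / f
lambda = 343 / 411.0
lambda = 0.8345

0.8345 m


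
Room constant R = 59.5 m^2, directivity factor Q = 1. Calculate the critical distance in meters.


Given values:
  R = 59.5 m^2, Q = 1
Formula: d_c = 0.141 * sqrt(Q * R)
Compute Q * R = 1 * 59.5 = 59.5
Compute sqrt(59.5) = 7.7136
d_c = 0.141 * 7.7136 = 1.088

1.088 m


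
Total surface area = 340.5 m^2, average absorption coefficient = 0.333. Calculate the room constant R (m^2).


Given values:
  S = 340.5 m^2, alpha = 0.333
Formula: R = S * alpha / (1 - alpha)
Numerator: 340.5 * 0.333 = 113.3865
Denominator: 1 - 0.333 = 0.667
R = 113.3865 / 0.667 = 169.99

169.99 m^2


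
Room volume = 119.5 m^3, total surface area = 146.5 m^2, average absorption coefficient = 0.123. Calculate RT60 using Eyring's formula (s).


Given values:
  V = 119.5 m^3, S = 146.5 m^2, alpha = 0.123
Formula: RT60 = 0.161 * V / (-S * ln(1 - alpha))
Compute ln(1 - 0.123) = ln(0.877) = -0.131248
Denominator: -146.5 * -0.131248 = 19.2278
Numerator: 0.161 * 119.5 = 19.2395
RT60 = 19.2395 / 19.2278 = 1.001

1.001 s


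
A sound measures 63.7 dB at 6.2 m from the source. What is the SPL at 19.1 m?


Given values:
  SPL1 = 63.7 dB, r1 = 6.2 m, r2 = 19.1 m
Formula: SPL2 = SPL1 - 20 * log10(r2 / r1)
Compute ratio: r2 / r1 = 19.1 / 6.2 = 3.0806
Compute log10: log10(3.0806) = 0.488635
Compute drop: 20 * 0.488635 = 9.7727
SPL2 = 63.7 - 9.7727 = 53.93

53.93 dB


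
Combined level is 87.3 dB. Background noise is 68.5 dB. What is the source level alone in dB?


Given values:
  L_total = 87.3 dB, L_bg = 68.5 dB
Formula: L_source = 10 * log10(10^(L_total/10) - 10^(L_bg/10))
Convert to linear:
  10^(87.3/10) = 537031796.3703
  10^(68.5/10) = 7079457.8438
Difference: 537031796.3703 - 7079457.8438 = 529952338.5265
L_source = 10 * log10(529952338.5265) = 87.24

87.24 dB


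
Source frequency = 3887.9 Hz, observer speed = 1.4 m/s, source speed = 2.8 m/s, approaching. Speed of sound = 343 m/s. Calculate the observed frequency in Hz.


Given values:
  f_s = 3887.9 Hz, v_o = 1.4 m/s, v_s = 2.8 m/s
  Direction: approaching
Formula: f_o = f_s * (c + v_o) / (c - v_s)
Numerator: c + v_o = 343 + 1.4 = 344.4
Denominator: c - v_s = 343 - 2.8 = 340.2
f_o = 3887.9 * 344.4 / 340.2 = 3935.9

3935.9 Hz


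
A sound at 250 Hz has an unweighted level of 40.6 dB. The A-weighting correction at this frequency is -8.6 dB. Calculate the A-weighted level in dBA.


Given values:
  SPL = 40.6 dB
  A-weighting at 250 Hz = -8.6 dB
Formula: L_A = SPL + A_weight
L_A = 40.6 + (-8.6)
L_A = 32.0

32.0 dBA


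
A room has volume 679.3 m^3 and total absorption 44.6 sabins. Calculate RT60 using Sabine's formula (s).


Given values:
  V = 679.3 m^3
  A = 44.6 sabins
Formula: RT60 = 0.161 * V / A
Numerator: 0.161 * 679.3 = 109.3673
RT60 = 109.3673 / 44.6 = 2.452

2.452 s


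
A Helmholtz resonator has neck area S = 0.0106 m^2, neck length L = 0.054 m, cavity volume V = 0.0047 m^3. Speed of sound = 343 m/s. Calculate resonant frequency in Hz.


Given values:
  S = 0.0106 m^2, L = 0.054 m, V = 0.0047 m^3, c = 343 m/s
Formula: f = (c / (2*pi)) * sqrt(S / (V * L))
Compute V * L = 0.0047 * 0.054 = 0.0002538
Compute S / (V * L) = 0.0106 / 0.0002538 = 41.7652
Compute sqrt(41.7652) = 6.4626
Compute c / (2*pi) = 343 / 6.283185 = 54.590148
f = 54.590148 * 6.4626 = 352.79

352.79 Hz


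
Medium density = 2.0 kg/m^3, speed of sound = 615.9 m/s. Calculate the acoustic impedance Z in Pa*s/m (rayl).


Given values:
  rho = 2.0 kg/m^3
  c = 615.9 m/s
Formula: Z = rho * c
Z = 2.0 * 615.9
Z = 1231.8

1231.8 rayl


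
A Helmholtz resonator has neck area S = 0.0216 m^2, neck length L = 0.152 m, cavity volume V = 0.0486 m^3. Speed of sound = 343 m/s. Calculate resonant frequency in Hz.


Given values:
  S = 0.0216 m^2, L = 0.152 m, V = 0.0486 m^3, c = 343 m/s
Formula: f = (c / (2*pi)) * sqrt(S / (V * L))
Compute V * L = 0.0486 * 0.152 = 0.0073872
Compute S / (V * L) = 0.0216 / 0.0073872 = 2.924
Compute sqrt(2.924) = 1.709971
Compute c / (2*pi) = 343 / 6.283185 = 54.590148
f = 54.590148 * 1.709971 = 93.35

93.35 Hz


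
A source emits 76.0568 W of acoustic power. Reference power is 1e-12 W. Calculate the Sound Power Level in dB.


Given values:
  W = 76.0568 W
  W_ref = 1e-12 W
Formula: SWL = 10 * log10(W / W_ref)
Compute ratio: W / W_ref = 76056800000000
Compute log10: log10(76056800000000) = 13.881138
Multiply: SWL = 10 * 13.881138 = 138.81

138.81 dB


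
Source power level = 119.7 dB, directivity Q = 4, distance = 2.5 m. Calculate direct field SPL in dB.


Given values:
  Lw = 119.7 dB, Q = 4, r = 2.5 m
Formula: SPL = Lw + 10 * log10(Q / (4 * pi * r^2))
Compute 4 * pi * r^2 = 4 * pi * 2.5^2 = 78.5398
Compute Q / denom = 4 / 78.5398 = 0.05092959
Compute 10 * log10(0.05092959) = -12.9303
SPL = 119.7 + (-12.9303) = 106.77

106.77 dB


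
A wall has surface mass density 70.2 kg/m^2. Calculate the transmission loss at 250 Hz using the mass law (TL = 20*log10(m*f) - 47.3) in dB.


Given values:
  m = 70.2 kg/m^2, f = 250 Hz
Formula: TL = 20 * log10(m * f) - 47.3
Compute m * f = 70.2 * 250 = 17550.0
Compute log10(17550.0) = 4.244277
Compute 20 * 4.244277 = 84.8855
TL = 84.8855 - 47.3 = 37.59

37.59 dB


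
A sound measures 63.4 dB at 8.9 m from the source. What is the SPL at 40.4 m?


Given values:
  SPL1 = 63.4 dB, r1 = 8.9 m, r2 = 40.4 m
Formula: SPL2 = SPL1 - 20 * log10(r2 / r1)
Compute ratio: r2 / r1 = 40.4 / 8.9 = 4.5393
Compute log10: log10(4.5393) = 0.656989
Compute drop: 20 * 0.656989 = 13.1398
SPL2 = 63.4 - 13.1398 = 50.26

50.26 dB


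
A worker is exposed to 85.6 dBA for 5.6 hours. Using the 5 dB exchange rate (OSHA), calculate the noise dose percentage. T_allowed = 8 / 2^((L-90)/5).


Given values:
  L = 85.6 dBA, T = 5.6 hours
Formula: T_allowed = 8 / 2^((L - 90) / 5)
Compute exponent: (85.6 - 90) / 5 = -0.88
Compute 2^(-0.88) = 0.543367
T_allowed = 8 / 0.543367 = 14.723014 hours
Dose = (T / T_allowed) * 100
Dose = (5.6 / 14.723014) * 100 = 38.04

38.04 %


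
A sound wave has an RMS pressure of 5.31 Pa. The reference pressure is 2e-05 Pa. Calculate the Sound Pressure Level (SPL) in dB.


Given values:
  p = 5.31 Pa
  p_ref = 2e-05 Pa
Formula: SPL = 20 * log10(p / p_ref)
Compute ratio: p / p_ref = 5.31 / 2e-05 = 265500
Compute log10: log10(265500) = 5.424065
Multiply: SPL = 20 * 5.424065 = 108.48

108.48 dB


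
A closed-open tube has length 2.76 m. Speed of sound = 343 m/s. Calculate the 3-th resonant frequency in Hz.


Given values:
  Tube type: closed-open, L = 2.76 m, c = 343 m/s, n = 3
Formula: f_n = (2n - 1) * c / (4 * L)
Compute 2n - 1 = 2*3 - 1 = 5
Compute 4 * L = 4 * 2.76 = 11.04
f = 5 * 343 / 11.04
f = 155.34

155.34 Hz


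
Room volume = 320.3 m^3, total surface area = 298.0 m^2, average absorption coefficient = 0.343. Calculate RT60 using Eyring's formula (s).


Given values:
  V = 320.3 m^3, S = 298.0 m^2, alpha = 0.343
Formula: RT60 = 0.161 * V / (-S * ln(1 - alpha))
Compute ln(1 - 0.343) = ln(0.657) = -0.420071
Denominator: -298.0 * -0.420071 = 125.1812
Numerator: 0.161 * 320.3 = 51.5683
RT60 = 51.5683 / 125.1812 = 0.412

0.412 s


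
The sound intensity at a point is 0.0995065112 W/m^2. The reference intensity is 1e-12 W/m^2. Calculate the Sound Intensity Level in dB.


Given values:
  I = 0.0995065112 W/m^2
  I_ref = 1e-12 W/m^2
Formula: SIL = 10 * log10(I / I_ref)
Compute ratio: I / I_ref = 99506511200
Compute log10: log10(99506511200) = 10.997851
Multiply: SIL = 10 * 10.997851 = 109.98

109.98 dB


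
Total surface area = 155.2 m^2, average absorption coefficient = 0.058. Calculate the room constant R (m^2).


Given values:
  S = 155.2 m^2, alpha = 0.058
Formula: R = S * alpha / (1 - alpha)
Numerator: 155.2 * 0.058 = 9.0016
Denominator: 1 - 0.058 = 0.942
R = 9.0016 / 0.942 = 9.56

9.56 m^2


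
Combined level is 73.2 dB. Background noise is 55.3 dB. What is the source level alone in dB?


Given values:
  L_total = 73.2 dB, L_bg = 55.3 dB
Formula: L_source = 10 * log10(10^(L_total/10) - 10^(L_bg/10))
Convert to linear:
  10^(73.2/10) = 20892961.3085
  10^(55.3/10) = 338844.1561
Difference: 20892961.3085 - 338844.1561 = 20554117.1524
L_source = 10 * log10(20554117.1524) = 73.13

73.13 dB


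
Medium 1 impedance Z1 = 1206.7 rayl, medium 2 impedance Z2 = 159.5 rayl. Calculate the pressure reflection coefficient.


Given values:
  Z1 = 1206.7 rayl, Z2 = 159.5 rayl
Formula: R = (Z2 - Z1) / (Z2 + Z1)
Numerator: Z2 - Z1 = 159.5 - 1206.7 = -1047.2
Denominator: Z2 + Z1 = 159.5 + 1206.7 = 1366.2
R = -1047.2 / 1366.2 = -0.7665

-0.7665


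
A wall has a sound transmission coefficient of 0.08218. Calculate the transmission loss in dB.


Given values:
  tau = 0.08218
Formula: TL = 10 * log10(1 / tau)
Compute 1 / tau = 1 / 0.08218 = 12.1684
Compute log10(12.1684) = 1.085233
TL = 10 * 1.085233 = 10.85

10.85 dB


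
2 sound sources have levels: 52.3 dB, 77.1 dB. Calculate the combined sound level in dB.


Formula: L_total = 10 * log10( sum(10^(Li/10)) )
  Source 1: 10^(52.3/10) = 169824.3652
  Source 2: 10^(77.1/10) = 51286138.3991
Sum of linear values = 51455962.7643
L_total = 10 * log10(51455962.7643) = 77.11

77.11 dB


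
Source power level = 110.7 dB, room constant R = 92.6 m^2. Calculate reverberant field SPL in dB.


Given values:
  Lw = 110.7 dB, R = 92.6 m^2
Formula: SPL = Lw + 10 * log10(4 / R)
Compute 4 / R = 4 / 92.6 = 0.043197
Compute 10 * log10(0.043197) = -13.6455
SPL = 110.7 + (-13.6455) = 97.05

97.05 dB


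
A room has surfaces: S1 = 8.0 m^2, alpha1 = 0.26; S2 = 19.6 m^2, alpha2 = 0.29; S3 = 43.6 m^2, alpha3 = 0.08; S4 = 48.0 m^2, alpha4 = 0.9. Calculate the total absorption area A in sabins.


Given surfaces:
  Surface 1: 8.0 * 0.26 = 2.08
  Surface 2: 19.6 * 0.29 = 5.684
  Surface 3: 43.6 * 0.08 = 3.488
  Surface 4: 48.0 * 0.9 = 43.2
Formula: A = sum(Si * alpha_i)
A = 2.08 + 5.684 + 3.488 + 43.2
A = 54.45

54.45 sabins


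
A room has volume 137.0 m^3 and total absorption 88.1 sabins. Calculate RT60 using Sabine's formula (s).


Given values:
  V = 137.0 m^3
  A = 88.1 sabins
Formula: RT60 = 0.161 * V / A
Numerator: 0.161 * 137.0 = 22.057
RT60 = 22.057 / 88.1 = 0.25

0.25 s


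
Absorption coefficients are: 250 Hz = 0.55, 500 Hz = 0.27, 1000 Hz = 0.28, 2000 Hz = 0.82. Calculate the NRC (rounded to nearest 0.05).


Given values:
  a_250 = 0.55, a_500 = 0.27
  a_1000 = 0.28, a_2000 = 0.82
Formula: NRC = (a250 + a500 + a1000 + a2000) / 4
Sum = 0.55 + 0.27 + 0.28 + 0.82 = 1.92
NRC = 1.92 / 4 = 0.48
Rounded to nearest 0.05: 0.5

0.5


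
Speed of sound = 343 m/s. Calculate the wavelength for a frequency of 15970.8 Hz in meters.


Given values:
  c = 343 m/s, f = 15970.8 Hz
Formula: lambda = c / f
lambda = 343 / 15970.8
lambda = 0.0215

0.0215 m


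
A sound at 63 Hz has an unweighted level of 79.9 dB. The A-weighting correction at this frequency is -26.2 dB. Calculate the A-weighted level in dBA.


Given values:
  SPL = 79.9 dB
  A-weighting at 63 Hz = -26.2 dB
Formula: L_A = SPL + A_weight
L_A = 79.9 + (-26.2)
L_A = 53.7

53.7 dBA


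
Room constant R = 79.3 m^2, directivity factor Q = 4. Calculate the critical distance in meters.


Given values:
  R = 79.3 m^2, Q = 4
Formula: d_c = 0.141 * sqrt(Q * R)
Compute Q * R = 4 * 79.3 = 317.2
Compute sqrt(317.2) = 17.8101
d_c = 0.141 * 17.8101 = 2.511

2.511 m


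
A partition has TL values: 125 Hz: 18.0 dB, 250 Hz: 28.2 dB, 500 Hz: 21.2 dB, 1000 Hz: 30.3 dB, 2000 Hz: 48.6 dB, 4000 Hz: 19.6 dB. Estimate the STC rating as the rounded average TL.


Given TL values at each frequency:
  125 Hz: 18.0 dB
  250 Hz: 28.2 dB
  500 Hz: 21.2 dB
  1000 Hz: 30.3 dB
  2000 Hz: 48.6 dB
  4000 Hz: 19.6 dB
Formula: STC ~ round(average of TL values)
Sum = 18.0 + 28.2 + 21.2 + 30.3 + 48.6 + 19.6 = 165.9
Average = 165.9 / 6 = 27.65
Rounded: 28

28


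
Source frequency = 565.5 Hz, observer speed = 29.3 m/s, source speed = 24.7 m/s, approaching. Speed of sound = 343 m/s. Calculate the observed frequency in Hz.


Given values:
  f_s = 565.5 Hz, v_o = 29.3 m/s, v_s = 24.7 m/s
  Direction: approaching
Formula: f_o = f_s * (c + v_o) / (c - v_s)
Numerator: c + v_o = 343 + 29.3 = 372.3
Denominator: c - v_s = 343 - 24.7 = 318.3
f_o = 565.5 * 372.3 / 318.3 = 661.44

661.44 Hz


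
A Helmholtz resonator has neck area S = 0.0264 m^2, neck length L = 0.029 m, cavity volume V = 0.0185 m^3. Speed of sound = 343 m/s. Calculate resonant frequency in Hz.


Given values:
  S = 0.0264 m^2, L = 0.029 m, V = 0.0185 m^3, c = 343 m/s
Formula: f = (c / (2*pi)) * sqrt(S / (V * L))
Compute V * L = 0.0185 * 0.029 = 0.0005365
Compute S / (V * L) = 0.0264 / 0.0005365 = 49.2078
Compute sqrt(49.2078) = 7.014827
Compute c / (2*pi) = 343 / 6.283185 = 54.590148
f = 54.590148 * 7.014827 = 382.94

382.94 Hz


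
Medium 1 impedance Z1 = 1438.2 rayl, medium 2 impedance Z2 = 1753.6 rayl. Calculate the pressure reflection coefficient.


Given values:
  Z1 = 1438.2 rayl, Z2 = 1753.6 rayl
Formula: R = (Z2 - Z1) / (Z2 + Z1)
Numerator: Z2 - Z1 = 1753.6 - 1438.2 = 315.4
Denominator: Z2 + Z1 = 1753.6 + 1438.2 = 3191.8
R = 315.4 / 3191.8 = 0.0988

0.0988


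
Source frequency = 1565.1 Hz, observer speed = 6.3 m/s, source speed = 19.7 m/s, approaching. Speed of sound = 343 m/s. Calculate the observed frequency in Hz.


Given values:
  f_s = 1565.1 Hz, v_o = 6.3 m/s, v_s = 19.7 m/s
  Direction: approaching
Formula: f_o = f_s * (c + v_o) / (c - v_s)
Numerator: c + v_o = 343 + 6.3 = 349.3
Denominator: c - v_s = 343 - 19.7 = 323.3
f_o = 1565.1 * 349.3 / 323.3 = 1690.97

1690.97 Hz
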